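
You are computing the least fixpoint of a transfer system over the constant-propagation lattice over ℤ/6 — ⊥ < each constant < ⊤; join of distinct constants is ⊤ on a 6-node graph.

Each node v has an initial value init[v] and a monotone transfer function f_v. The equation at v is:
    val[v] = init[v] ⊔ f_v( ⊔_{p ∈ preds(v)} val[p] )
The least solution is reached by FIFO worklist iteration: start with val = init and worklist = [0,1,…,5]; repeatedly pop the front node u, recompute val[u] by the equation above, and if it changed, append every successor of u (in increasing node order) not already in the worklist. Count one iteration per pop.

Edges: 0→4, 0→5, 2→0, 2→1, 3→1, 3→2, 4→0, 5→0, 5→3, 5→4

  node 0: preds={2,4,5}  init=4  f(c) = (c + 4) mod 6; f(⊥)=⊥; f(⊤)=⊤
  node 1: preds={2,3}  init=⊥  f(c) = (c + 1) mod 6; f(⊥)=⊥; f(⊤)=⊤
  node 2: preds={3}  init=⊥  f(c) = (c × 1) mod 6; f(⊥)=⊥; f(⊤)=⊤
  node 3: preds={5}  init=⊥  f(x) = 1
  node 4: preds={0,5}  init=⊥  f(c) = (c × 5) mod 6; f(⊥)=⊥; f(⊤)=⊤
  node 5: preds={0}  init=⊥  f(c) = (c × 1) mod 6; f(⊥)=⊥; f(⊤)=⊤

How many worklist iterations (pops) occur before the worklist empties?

Iteration log — 16 steps:
  step 1. node 0  ⊔preds=⊥  new=4  stable
  step 2. node 1  ⊔preds=⊥  new=⊥  stable
  step 3. node 2  ⊔preds=⊥  new=⊥  stable
  step 4. node 3  ⊔preds=⊥  new=1  old=⊥  +wl: 1,2
  step 5. node 4  ⊔preds=4  new=2  old=⊥  +wl: 0
  step 6. node 5  ⊔preds=4  new=4  old=⊥  +wl: 3,4
  step 7. node 1  ⊔preds=1  new=2  old=⊥  +wl: 
  step 8. node 2  ⊔preds=1  new=1  old=⊥  +wl: 1
  step 9. node 0  ⊔preds=⊤  new=⊤  old=4  +wl: 5
  step 10. node 3  ⊔preds=4  new=1  stable
  step 11. node 4  ⊔preds=⊤  new=⊤  old=2  +wl: 0
  step 12. node 1  ⊔preds=1  new=2  stable
  step 13. node 5  ⊔preds=⊤  new=⊤  old=4  +wl: 3,4
  step 14. node 0  ⊔preds=⊤  new=⊤  stable
  step 15. node 3  ⊔preds=⊤  new=1  stable
  step 16. node 4  ⊔preds=⊤  new=⊤  stable

Least fixpoint reached:
  node 0: ⊤
  node 1: 2
  node 2: 1
  node 3: 1
  node 4: ⊤
  node 5: ⊤

16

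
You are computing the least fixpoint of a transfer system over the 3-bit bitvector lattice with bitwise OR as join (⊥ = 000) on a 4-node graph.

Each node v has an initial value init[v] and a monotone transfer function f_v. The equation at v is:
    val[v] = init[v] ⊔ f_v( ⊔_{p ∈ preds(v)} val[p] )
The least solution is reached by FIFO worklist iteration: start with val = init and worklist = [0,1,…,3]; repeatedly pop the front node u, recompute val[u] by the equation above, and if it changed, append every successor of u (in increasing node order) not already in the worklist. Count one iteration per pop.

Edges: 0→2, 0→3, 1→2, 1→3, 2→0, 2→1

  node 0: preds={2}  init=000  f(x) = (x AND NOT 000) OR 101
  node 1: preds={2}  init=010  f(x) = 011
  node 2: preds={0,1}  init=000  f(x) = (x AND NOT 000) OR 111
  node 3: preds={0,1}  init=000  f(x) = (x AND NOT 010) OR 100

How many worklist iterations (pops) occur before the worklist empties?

8

Worklist (8 pops):
  #1 pop 0: in=000 → 101 (was 000); enqueue []
  #2 pop 1: in=000 → 011 (was 010); enqueue []
  #3 pop 2: in=111 → 111 (was 000); enqueue [0,1]
  #4 pop 3: in=111 → 101 (was 000); enqueue []
  #5 pop 0: in=111 → 111 (was 101); enqueue [2,3]
  #6 pop 1: in=111 → 011 (no change)
  #7 pop 2: in=111 → 111 (no change)
  #8 pop 3: in=111 → 101 (no change)

Fixpoint:
  val[0] = 111
  val[1] = 011
  val[2] = 111
  val[3] = 101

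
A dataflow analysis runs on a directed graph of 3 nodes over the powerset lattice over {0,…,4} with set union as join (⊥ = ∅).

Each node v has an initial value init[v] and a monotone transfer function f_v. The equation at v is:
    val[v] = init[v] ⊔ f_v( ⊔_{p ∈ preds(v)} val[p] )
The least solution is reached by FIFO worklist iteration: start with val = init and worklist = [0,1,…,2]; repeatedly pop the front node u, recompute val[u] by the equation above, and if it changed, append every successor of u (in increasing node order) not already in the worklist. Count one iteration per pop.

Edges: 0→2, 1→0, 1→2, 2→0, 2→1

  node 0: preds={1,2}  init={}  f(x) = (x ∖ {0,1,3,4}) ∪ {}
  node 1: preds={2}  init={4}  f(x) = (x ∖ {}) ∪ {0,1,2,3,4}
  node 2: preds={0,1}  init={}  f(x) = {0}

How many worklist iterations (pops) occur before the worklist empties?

Trace (6 dequeues):
  [1] u=0 | in {4} | out {} | ==
  [2] u=1 | in {} | out {0,1,2,3,4} | prev {4} | push {0}
  [3] u=2 | in {0,1,2,3,4} | out {0} | prev {} | push {1}
  [4] u=0 | in {0,1,2,3,4} | out {2} | prev {} | push {2}
  [5] u=1 | in {0} | out {0,1,2,3,4} | ==
  [6] u=2 | in {0,1,2,3,4} | out {0} | ==

Converged values:
  [0] {2}
  [1] {0,1,2,3,4}
  [2] {0}

6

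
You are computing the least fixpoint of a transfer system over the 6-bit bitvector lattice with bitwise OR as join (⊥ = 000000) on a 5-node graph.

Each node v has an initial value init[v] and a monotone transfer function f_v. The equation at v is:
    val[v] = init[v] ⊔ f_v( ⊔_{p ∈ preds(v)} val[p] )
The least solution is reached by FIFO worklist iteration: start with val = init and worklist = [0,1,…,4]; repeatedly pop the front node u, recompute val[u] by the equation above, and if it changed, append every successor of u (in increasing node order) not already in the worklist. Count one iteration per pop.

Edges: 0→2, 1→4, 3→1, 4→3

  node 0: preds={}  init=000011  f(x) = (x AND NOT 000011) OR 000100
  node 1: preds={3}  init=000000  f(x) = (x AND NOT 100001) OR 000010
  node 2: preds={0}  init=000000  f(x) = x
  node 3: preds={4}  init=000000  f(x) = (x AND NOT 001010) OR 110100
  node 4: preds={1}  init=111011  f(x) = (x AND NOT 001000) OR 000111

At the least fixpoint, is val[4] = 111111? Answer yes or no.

yes

Trace (8 dequeues):
  [1] u=0 | in 000000 | out 000111 | prev 000011 | push {}
  [2] u=1 | in 000000 | out 000010 | prev 000000 | push {}
  [3] u=2 | in 000111 | out 000111 | prev 000000 | push {}
  [4] u=3 | in 111011 | out 110101 | prev 000000 | push {1}
  [5] u=4 | in 000010 | out 111111 | prev 111011 | push {3}
  [6] u=1 | in 110101 | out 010110 | prev 000010 | push {4}
  [7] u=3 | in 111111 | out 110101 | ==
  [8] u=4 | in 010110 | out 111111 | ==

Converged values:
  [0] 000111
  [1] 010110
  [2] 000111
  [3] 110101
  [4] 111111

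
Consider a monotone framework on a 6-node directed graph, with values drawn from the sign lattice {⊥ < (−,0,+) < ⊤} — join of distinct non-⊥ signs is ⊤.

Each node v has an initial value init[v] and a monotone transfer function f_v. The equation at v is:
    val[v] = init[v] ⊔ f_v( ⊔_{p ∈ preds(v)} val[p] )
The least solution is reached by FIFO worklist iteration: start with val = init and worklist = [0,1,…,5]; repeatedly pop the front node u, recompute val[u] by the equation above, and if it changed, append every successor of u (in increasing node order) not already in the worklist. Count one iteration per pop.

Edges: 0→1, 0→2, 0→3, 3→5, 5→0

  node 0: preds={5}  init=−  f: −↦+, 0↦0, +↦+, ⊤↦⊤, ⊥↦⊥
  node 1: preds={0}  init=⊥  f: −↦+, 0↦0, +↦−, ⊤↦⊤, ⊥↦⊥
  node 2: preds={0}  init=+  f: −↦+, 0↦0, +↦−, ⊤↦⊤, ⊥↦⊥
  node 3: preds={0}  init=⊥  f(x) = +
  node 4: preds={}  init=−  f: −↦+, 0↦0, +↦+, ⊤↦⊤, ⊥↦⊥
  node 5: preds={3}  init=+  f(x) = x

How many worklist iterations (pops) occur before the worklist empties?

Worklist (6 pops):
  #1 pop 0: in=+ → ⊤ (was −); enqueue []
  #2 pop 1: in=⊤ → ⊤ (was ⊥); enqueue []
  #3 pop 2: in=⊤ → ⊤ (was +); enqueue []
  #4 pop 3: in=⊤ → + (was ⊥); enqueue []
  #5 pop 4: in=⊥ → − (no change)
  #6 pop 5: in=+ → + (no change)

Fixpoint:
  val[0] = ⊤
  val[1] = ⊤
  val[2] = ⊤
  val[3] = +
  val[4] = −
  val[5] = +

6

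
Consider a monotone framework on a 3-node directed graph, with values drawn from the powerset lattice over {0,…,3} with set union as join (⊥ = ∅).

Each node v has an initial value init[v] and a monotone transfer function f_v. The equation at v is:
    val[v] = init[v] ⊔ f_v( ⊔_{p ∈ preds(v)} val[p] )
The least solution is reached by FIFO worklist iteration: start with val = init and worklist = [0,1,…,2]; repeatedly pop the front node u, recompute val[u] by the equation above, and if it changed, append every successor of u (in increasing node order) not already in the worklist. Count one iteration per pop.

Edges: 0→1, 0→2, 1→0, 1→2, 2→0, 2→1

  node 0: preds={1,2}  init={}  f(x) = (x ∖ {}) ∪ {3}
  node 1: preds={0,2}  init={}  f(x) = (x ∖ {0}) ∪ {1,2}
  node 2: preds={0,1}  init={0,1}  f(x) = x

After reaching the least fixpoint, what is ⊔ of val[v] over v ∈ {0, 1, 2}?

{0,1,2,3}

Iteration log — 6 steps:
  step 1. node 0  ⊔preds={0,1}  new={0,1,3}  old={}  +wl: 
  step 2. node 1  ⊔preds={0,1,3}  new={1,2,3}  old={}  +wl: 0
  step 3. node 2  ⊔preds={0,1,2,3}  new={0,1,2,3}  old={0,1}  +wl: 1
  step 4. node 0  ⊔preds={0,1,2,3}  new={0,1,2,3}  old={0,1,3}  +wl: 2
  step 5. node 1  ⊔preds={0,1,2,3}  new={1,2,3}  stable
  step 6. node 2  ⊔preds={0,1,2,3}  new={0,1,2,3}  stable

Least fixpoint reached:
  node 0: {0,1,2,3}
  node 1: {1,2,3}
  node 2: {0,1,2,3}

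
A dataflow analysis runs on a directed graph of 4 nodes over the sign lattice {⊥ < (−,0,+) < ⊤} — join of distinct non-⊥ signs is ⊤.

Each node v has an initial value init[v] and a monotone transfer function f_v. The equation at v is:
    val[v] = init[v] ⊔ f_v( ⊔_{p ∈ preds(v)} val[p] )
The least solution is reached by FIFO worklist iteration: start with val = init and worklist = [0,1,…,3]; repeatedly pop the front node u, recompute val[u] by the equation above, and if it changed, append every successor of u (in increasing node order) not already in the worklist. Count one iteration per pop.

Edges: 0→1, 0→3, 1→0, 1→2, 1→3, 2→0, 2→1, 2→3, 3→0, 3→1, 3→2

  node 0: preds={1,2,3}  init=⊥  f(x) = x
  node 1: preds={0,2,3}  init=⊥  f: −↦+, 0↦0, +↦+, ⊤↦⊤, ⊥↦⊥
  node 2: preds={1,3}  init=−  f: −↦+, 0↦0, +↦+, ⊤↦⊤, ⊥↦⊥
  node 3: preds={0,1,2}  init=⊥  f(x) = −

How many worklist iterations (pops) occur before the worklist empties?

9

Iteration log — 9 steps:
  step 1. node 0  ⊔preds=−  new=−  old=⊥  +wl: 
  step 2. node 1  ⊔preds=−  new=+  old=⊥  +wl: 0
  step 3. node 2  ⊔preds=+  new=⊤  old=−  +wl: 1
  step 4. node 3  ⊔preds=⊤  new=−  old=⊥  +wl: 2
  step 5. node 0  ⊔preds=⊤  new=⊤  old=−  +wl: 3
  step 6. node 1  ⊔preds=⊤  new=⊤  old=+  +wl: 0
  step 7. node 2  ⊔preds=⊤  new=⊤  stable
  step 8. node 3  ⊔preds=⊤  new=−  stable
  step 9. node 0  ⊔preds=⊤  new=⊤  stable

Least fixpoint reached:
  node 0: ⊤
  node 1: ⊤
  node 2: ⊤
  node 3: −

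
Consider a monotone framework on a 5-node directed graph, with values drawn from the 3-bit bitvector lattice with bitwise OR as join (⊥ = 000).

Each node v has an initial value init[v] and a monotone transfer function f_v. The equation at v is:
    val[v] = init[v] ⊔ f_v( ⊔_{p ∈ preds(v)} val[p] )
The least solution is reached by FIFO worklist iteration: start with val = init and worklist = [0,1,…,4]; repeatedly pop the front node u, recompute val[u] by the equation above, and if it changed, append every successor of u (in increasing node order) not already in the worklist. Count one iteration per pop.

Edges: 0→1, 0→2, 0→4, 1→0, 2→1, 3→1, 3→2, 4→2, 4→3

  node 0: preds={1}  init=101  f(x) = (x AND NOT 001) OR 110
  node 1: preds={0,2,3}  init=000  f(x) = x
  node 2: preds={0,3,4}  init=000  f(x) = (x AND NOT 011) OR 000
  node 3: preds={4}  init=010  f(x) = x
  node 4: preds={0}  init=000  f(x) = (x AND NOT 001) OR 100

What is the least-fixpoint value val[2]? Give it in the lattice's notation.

100

Worklist (11 pops):
  #1 pop 0: in=000 → 111 (was 101); enqueue []
  #2 pop 1: in=111 → 111 (was 000); enqueue [0]
  #3 pop 2: in=111 → 100 (was 000); enqueue [1]
  #4 pop 3: in=000 → 010 (no change)
  #5 pop 4: in=111 → 110 (was 000); enqueue [2,3]
  #6 pop 0: in=111 → 111 (no change)
  #7 pop 1: in=111 → 111 (no change)
  #8 pop 2: in=111 → 100 (no change)
  #9 pop 3: in=110 → 110 (was 010); enqueue [1,2]
  #10 pop 1: in=111 → 111 (no change)
  #11 pop 2: in=111 → 100 (no change)

Fixpoint:
  val[0] = 111
  val[1] = 111
  val[2] = 100
  val[3] = 110
  val[4] = 110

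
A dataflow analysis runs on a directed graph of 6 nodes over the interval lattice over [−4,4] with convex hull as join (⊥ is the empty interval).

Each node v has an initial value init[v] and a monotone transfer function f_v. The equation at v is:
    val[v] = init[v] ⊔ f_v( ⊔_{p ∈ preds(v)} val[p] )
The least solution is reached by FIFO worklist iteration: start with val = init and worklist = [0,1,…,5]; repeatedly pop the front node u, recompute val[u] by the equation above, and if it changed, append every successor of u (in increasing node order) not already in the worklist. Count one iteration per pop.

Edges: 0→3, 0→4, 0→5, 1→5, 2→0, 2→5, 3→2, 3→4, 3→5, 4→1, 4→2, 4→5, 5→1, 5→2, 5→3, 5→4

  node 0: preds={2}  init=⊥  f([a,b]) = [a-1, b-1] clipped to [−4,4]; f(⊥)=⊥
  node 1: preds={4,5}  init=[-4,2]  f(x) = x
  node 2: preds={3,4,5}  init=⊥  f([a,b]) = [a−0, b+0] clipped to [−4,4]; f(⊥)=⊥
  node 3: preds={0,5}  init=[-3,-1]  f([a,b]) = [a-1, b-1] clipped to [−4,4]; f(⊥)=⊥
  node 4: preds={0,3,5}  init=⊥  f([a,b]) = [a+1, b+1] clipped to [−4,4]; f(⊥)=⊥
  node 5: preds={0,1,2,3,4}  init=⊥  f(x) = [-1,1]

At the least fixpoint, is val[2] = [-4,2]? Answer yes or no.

Iteration log — 22 steps:
  step 1. node 0  ⊔preds=⊥  new=⊥  stable
  step 2. node 1  ⊔preds=⊥  new=[-4,2]  stable
  step 3. node 2  ⊔preds=[-3,-1]  new=[-3,-1]  old=⊥  +wl: 0
  step 4. node 3  ⊔preds=⊥  new=[-3,-1]  stable
  step 5. node 4  ⊔preds=[-3,-1]  new=[-2,0]  old=⊥  +wl: 1,2
  step 6. node 5  ⊔preds=[-4,2]  new=[-1,1]  old=⊥  +wl: 3,4
  step 7. node 0  ⊔preds=[-3,-1]  new=[-4,-2]  old=⊥  +wl: 5
  step 8. node 1  ⊔preds=[-2,1]  new=[-4,2]  stable
  step 9. node 2  ⊔preds=[-3,1]  new=[-3,1]  old=[-3,-1]  +wl: 0
  step 10. node 3  ⊔preds=[-4,1]  new=[-4,0]  old=[-3,-1]  +wl: 2
  step 11. node 4  ⊔preds=[-4,1]  new=[-3,2]  old=[-2,0]  +wl: 1
  step 12. node 5  ⊔preds=[-4,2]  new=[-1,1]  stable
  step 13. node 0  ⊔preds=[-3,1]  new=[-4,0]  old=[-4,-2]  +wl: 3,4,5
  step 14. node 2  ⊔preds=[-4,2]  new=[-4,2]  old=[-3,1]  +wl: 0
  step 15. node 1  ⊔preds=[-3,2]  new=[-4,2]  stable
  step 16. node 3  ⊔preds=[-4,1]  new=[-4,0]  stable
  step 17. node 4  ⊔preds=[-4,1]  new=[-3,2]  stable
  step 18. node 5  ⊔preds=[-4,2]  new=[-1,1]  stable
  step 19. node 0  ⊔preds=[-4,2]  new=[-4,1]  old=[-4,0]  +wl: 3,4,5
  step 20. node 3  ⊔preds=[-4,1]  new=[-4,0]  stable
  step 21. node 4  ⊔preds=[-4,1]  new=[-3,2]  stable
  step 22. node 5  ⊔preds=[-4,2]  new=[-1,1]  stable

Least fixpoint reached:
  node 0: [-4,1]
  node 1: [-4,2]
  node 2: [-4,2]
  node 3: [-4,0]
  node 4: [-3,2]
  node 5: [-1,1]

yes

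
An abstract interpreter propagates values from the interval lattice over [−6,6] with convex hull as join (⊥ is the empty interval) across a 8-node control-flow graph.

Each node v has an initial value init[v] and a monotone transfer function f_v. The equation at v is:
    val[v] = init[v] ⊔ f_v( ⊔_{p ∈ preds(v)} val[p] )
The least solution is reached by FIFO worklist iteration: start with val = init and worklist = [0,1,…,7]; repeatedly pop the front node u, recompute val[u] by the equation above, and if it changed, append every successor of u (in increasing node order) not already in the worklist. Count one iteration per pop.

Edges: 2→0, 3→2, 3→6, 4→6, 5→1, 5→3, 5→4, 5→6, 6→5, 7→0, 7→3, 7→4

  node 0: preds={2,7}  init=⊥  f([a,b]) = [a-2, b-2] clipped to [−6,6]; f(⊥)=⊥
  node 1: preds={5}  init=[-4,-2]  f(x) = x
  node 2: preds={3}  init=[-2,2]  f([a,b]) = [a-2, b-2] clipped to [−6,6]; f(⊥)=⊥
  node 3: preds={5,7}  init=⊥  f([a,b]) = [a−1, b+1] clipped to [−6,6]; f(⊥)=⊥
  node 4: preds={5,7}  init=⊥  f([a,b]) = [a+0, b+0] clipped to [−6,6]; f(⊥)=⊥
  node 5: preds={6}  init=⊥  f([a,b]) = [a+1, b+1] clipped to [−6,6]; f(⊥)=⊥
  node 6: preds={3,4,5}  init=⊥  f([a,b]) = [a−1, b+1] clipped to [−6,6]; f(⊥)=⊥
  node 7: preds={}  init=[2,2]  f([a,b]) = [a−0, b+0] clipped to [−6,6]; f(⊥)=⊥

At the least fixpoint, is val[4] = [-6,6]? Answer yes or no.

no

Iteration log — 56 steps:
  step 1. node 0  ⊔preds=[-2,2]  new=[-4,0]  old=⊥  +wl: 
  step 2. node 1  ⊔preds=⊥  new=[-4,-2]  stable
  step 3. node 2  ⊔preds=⊥  new=[-2,2]  stable
  step 4. node 3  ⊔preds=[2,2]  new=[1,3]  old=⊥  +wl: 2
  step 5. node 4  ⊔preds=[2,2]  new=[2,2]  old=⊥  +wl: 
  step 6. node 5  ⊔preds=⊥  new=⊥  stable
  step 7. node 6  ⊔preds=[1,3]  new=[0,4]  old=⊥  +wl: 5
  step 8. node 7  ⊔preds=⊥  new=[2,2]  stable
  step 9. node 2  ⊔preds=[1,3]  new=[-2,2]  stable
  step 10. node 5  ⊔preds=[0,4]  new=[1,5]  old=⊥  +wl: 1,3,4,6
  step 11. node 1  ⊔preds=[1,5]  new=[-4,5]  old=[-4,-2]  +wl: 
  step 12. node 3  ⊔preds=[1,5]  new=[0,6]  old=[1,3]  +wl: 2
  step 13. node 4  ⊔preds=[1,5]  new=[1,5]  old=[2,2]  +wl: 
  step 14. node 6  ⊔preds=[0,6]  new=[-1,6]  old=[0,4]  +wl: 5
  step 15. node 2  ⊔preds=[0,6]  new=[-2,4]  old=[-2,2]  +wl: 0
  step 16. node 5  ⊔preds=[-1,6]  new=[0,6]  old=[1,5]  +wl: 1,3,4,6
  step 17. node 0  ⊔preds=[-2,4]  new=[-4,2]  old=[-4,0]  +wl: 
  step 18. node 1  ⊔preds=[0,6]  new=[-4,6]  old=[-4,5]  +wl: 
  step 19. node 3  ⊔preds=[0,6]  new=[-1,6]  old=[0,6]  +wl: 2
  step 20. node 4  ⊔preds=[0,6]  new=[0,6]  old=[1,5]  +wl: 
  step 21. node 6  ⊔preds=[-1,6]  new=[-2,6]  old=[-1,6]  +wl: 5
  step 22. node 2  ⊔preds=[-1,6]  new=[-3,4]  old=[-2,4]  +wl: 0
  step 23. node 5  ⊔preds=[-2,6]  new=[-1,6]  old=[0,6]  +wl: 1,3,4,6
  step 24. node 0  ⊔preds=[-3,4]  new=[-5,2]  old=[-4,2]  +wl: 
  step 25. node 1  ⊔preds=[-1,6]  new=[-4,6]  stable
  step 26. node 3  ⊔preds=[-1,6]  new=[-2,6]  old=[-1,6]  +wl: 2
  step 27. node 4  ⊔preds=[-1,6]  new=[-1,6]  old=[0,6]  +wl: 
  step 28. node 6  ⊔preds=[-2,6]  new=[-3,6]  old=[-2,6]  +wl: 5
  step 29. node 2  ⊔preds=[-2,6]  new=[-4,4]  old=[-3,4]  +wl: 0
  step 30. node 5  ⊔preds=[-3,6]  new=[-2,6]  old=[-1,6]  +wl: 1,3,4,6
  step 31. node 0  ⊔preds=[-4,4]  new=[-6,2]  old=[-5,2]  +wl: 
  step 32. node 1  ⊔preds=[-2,6]  new=[-4,6]  stable
  step 33. node 3  ⊔preds=[-2,6]  new=[-3,6]  old=[-2,6]  +wl: 2
  step 34. node 4  ⊔preds=[-2,6]  new=[-2,6]  old=[-1,6]  +wl: 
  step 35. node 6  ⊔preds=[-3,6]  new=[-4,6]  old=[-3,6]  +wl: 5
  step 36. node 2  ⊔preds=[-3,6]  new=[-5,4]  old=[-4,4]  +wl: 0
  step 37. node 5  ⊔preds=[-4,6]  new=[-3,6]  old=[-2,6]  +wl: 1,3,4,6
  step 38. node 0  ⊔preds=[-5,4]  new=[-6,2]  stable
  step 39. node 1  ⊔preds=[-3,6]  new=[-4,6]  stable
  step 40. node 3  ⊔preds=[-3,6]  new=[-4,6]  old=[-3,6]  +wl: 2
  step 41. node 4  ⊔preds=[-3,6]  new=[-3,6]  old=[-2,6]  +wl: 
  step 42. node 6  ⊔preds=[-4,6]  new=[-5,6]  old=[-4,6]  +wl: 5
  step 43. node 2  ⊔preds=[-4,6]  new=[-6,4]  old=[-5,4]  +wl: 0
  step 44. node 5  ⊔preds=[-5,6]  new=[-4,6]  old=[-3,6]  +wl: 1,3,4,6
  step 45. node 0  ⊔preds=[-6,4]  new=[-6,2]  stable
  step 46. node 1  ⊔preds=[-4,6]  new=[-4,6]  stable
  step 47. node 3  ⊔preds=[-4,6]  new=[-5,6]  old=[-4,6]  +wl: 2
  step 48. node 4  ⊔preds=[-4,6]  new=[-4,6]  old=[-3,6]  +wl: 
  step 49. node 6  ⊔preds=[-5,6]  new=[-6,6]  old=[-5,6]  +wl: 5
  step 50. node 2  ⊔preds=[-5,6]  new=[-6,4]  stable
  step 51. node 5  ⊔preds=[-6,6]  new=[-5,6]  old=[-4,6]  +wl: 1,3,4,6
  step 52. node 1  ⊔preds=[-5,6]  new=[-5,6]  old=[-4,6]  +wl: 
  step 53. node 3  ⊔preds=[-5,6]  new=[-6,6]  old=[-5,6]  +wl: 2
  step 54. node 4  ⊔preds=[-5,6]  new=[-5,6]  old=[-4,6]  +wl: 
  step 55. node 6  ⊔preds=[-6,6]  new=[-6,6]  stable
  step 56. node 2  ⊔preds=[-6,6]  new=[-6,4]  stable

Least fixpoint reached:
  node 0: [-6,2]
  node 1: [-5,6]
  node 2: [-6,4]
  node 3: [-6,6]
  node 4: [-5,6]
  node 5: [-5,6]
  node 6: [-6,6]
  node 7: [2,2]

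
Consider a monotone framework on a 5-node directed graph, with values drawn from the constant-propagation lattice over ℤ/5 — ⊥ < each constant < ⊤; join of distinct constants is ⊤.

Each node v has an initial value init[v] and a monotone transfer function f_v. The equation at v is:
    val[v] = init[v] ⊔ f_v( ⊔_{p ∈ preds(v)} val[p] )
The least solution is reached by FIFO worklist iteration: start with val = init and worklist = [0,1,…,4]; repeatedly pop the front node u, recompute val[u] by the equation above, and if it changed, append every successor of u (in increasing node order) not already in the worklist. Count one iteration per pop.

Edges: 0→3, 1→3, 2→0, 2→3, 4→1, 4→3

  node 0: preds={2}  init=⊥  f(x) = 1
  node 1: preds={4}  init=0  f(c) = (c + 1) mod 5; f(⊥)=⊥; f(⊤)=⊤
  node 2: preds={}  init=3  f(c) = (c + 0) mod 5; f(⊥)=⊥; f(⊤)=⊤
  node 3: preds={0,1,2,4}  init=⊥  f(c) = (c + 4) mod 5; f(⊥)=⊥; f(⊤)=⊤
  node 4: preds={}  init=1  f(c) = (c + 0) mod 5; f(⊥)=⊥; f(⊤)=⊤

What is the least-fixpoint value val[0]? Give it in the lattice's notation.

Iteration log — 5 steps:
  step 1. node 0  ⊔preds=3  new=1  old=⊥  +wl: 
  step 2. node 1  ⊔preds=1  new=⊤  old=0  +wl: 
  step 3. node 2  ⊔preds=⊥  new=3  stable
  step 4. node 3  ⊔preds=⊤  new=⊤  old=⊥  +wl: 
  step 5. node 4  ⊔preds=⊥  new=1  stable

Least fixpoint reached:
  node 0: 1
  node 1: ⊤
  node 2: 3
  node 3: ⊤
  node 4: 1

1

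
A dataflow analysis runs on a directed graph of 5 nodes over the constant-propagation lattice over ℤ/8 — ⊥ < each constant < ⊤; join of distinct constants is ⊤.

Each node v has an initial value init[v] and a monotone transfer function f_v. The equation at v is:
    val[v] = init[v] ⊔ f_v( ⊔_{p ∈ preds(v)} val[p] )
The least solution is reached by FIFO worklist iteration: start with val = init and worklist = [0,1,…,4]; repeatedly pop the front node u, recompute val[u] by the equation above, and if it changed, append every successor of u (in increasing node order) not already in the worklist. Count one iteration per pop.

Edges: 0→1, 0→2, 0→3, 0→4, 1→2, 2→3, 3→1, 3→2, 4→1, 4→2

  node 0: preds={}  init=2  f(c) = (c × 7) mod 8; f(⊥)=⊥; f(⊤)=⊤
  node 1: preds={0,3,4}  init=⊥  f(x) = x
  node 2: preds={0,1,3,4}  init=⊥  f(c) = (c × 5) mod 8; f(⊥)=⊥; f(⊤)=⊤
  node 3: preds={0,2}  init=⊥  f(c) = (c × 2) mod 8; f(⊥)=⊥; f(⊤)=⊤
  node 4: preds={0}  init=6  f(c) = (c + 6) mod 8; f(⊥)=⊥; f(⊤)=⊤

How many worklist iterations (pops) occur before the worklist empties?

Iteration log — 7 steps:
  step 1. node 0  ⊔preds=⊥  new=2  stable
  step 2. node 1  ⊔preds=⊤  new=⊤  old=⊥  +wl: 
  step 3. node 2  ⊔preds=⊤  new=⊤  old=⊥  +wl: 
  step 4. node 3  ⊔preds=⊤  new=⊤  old=⊥  +wl: 1,2
  step 5. node 4  ⊔preds=2  new=⊤  old=6  +wl: 
  step 6. node 1  ⊔preds=⊤  new=⊤  stable
  step 7. node 2  ⊔preds=⊤  new=⊤  stable

Least fixpoint reached:
  node 0: 2
  node 1: ⊤
  node 2: ⊤
  node 3: ⊤
  node 4: ⊤

7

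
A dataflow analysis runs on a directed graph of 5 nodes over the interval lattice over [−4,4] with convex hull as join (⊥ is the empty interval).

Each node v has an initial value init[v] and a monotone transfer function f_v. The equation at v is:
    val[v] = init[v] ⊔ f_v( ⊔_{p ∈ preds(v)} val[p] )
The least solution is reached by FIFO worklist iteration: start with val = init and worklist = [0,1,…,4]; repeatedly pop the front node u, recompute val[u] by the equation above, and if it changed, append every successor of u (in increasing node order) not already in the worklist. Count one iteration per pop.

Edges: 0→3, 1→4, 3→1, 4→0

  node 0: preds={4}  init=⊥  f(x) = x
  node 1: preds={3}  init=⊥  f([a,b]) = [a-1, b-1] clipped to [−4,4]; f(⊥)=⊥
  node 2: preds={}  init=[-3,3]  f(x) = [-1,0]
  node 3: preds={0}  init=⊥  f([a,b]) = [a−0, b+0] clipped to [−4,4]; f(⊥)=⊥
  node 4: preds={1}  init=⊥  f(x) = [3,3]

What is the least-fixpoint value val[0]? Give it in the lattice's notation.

[3,3]

Iteration log — 9 steps:
  step 1. node 0  ⊔preds=⊥  new=⊥  stable
  step 2. node 1  ⊔preds=⊥  new=⊥  stable
  step 3. node 2  ⊔preds=⊥  new=[-3,3]  stable
  step 4. node 3  ⊔preds=⊥  new=⊥  stable
  step 5. node 4  ⊔preds=⊥  new=[3,3]  old=⊥  +wl: 0
  step 6. node 0  ⊔preds=[3,3]  new=[3,3]  old=⊥  +wl: 3
  step 7. node 3  ⊔preds=[3,3]  new=[3,3]  old=⊥  +wl: 1
  step 8. node 1  ⊔preds=[3,3]  new=[2,2]  old=⊥  +wl: 4
  step 9. node 4  ⊔preds=[2,2]  new=[3,3]  stable

Least fixpoint reached:
  node 0: [3,3]
  node 1: [2,2]
  node 2: [-3,3]
  node 3: [3,3]
  node 4: [3,3]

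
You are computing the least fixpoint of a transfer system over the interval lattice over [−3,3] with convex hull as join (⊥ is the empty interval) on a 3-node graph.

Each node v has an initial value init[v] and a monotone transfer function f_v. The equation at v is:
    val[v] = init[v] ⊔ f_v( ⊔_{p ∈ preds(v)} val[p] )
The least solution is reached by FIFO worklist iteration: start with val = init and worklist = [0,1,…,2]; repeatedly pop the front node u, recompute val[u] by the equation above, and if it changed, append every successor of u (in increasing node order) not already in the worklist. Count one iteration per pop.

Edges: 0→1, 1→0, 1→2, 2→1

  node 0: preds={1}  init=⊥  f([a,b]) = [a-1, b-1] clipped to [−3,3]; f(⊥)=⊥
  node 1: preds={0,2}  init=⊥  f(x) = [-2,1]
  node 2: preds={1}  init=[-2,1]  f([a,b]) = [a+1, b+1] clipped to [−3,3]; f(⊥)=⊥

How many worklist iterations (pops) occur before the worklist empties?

Trace (5 dequeues):
  [1] u=0 | in ⊥ | out ⊥ | ==
  [2] u=1 | in [-2,1] | out [-2,1] | prev ⊥ | push {0}
  [3] u=2 | in [-2,1] | out [-2,2] | prev [-2,1] | push {1}
  [4] u=0 | in [-2,1] | out [-3,0] | prev ⊥ | push {}
  [5] u=1 | in [-3,2] | out [-2,1] | ==

Converged values:
  [0] [-3,0]
  [1] [-2,1]
  [2] [-2,2]

5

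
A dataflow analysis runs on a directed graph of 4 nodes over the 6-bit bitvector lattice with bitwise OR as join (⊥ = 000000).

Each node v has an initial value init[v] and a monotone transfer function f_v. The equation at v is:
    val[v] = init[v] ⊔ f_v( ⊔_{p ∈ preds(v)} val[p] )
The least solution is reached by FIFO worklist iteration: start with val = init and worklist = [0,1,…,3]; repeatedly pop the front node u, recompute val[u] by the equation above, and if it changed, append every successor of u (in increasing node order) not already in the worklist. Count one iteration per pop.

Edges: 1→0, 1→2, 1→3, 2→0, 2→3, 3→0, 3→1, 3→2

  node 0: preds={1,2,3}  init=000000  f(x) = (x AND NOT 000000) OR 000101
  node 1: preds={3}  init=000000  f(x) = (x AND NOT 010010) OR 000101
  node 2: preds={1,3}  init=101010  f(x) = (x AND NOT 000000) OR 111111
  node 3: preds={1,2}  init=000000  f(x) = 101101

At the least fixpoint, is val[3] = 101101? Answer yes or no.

Trace (9 dequeues):
  [1] u=0 | in 101010 | out 101111 | prev 000000 | push {}
  [2] u=1 | in 000000 | out 000101 | prev 000000 | push {0}
  [3] u=2 | in 000101 | out 111111 | prev 101010 | push {}
  [4] u=3 | in 111111 | out 101101 | prev 000000 | push {1,2}
  [5] u=0 | in 111111 | out 111111 | prev 101111 | push {}
  [6] u=1 | in 101101 | out 101101 | prev 000101 | push {0,3}
  [7] u=2 | in 101101 | out 111111 | ==
  [8] u=0 | in 111111 | out 111111 | ==
  [9] u=3 | in 111111 | out 101101 | ==

Converged values:
  [0] 111111
  [1] 101101
  [2] 111111
  [3] 101101

yes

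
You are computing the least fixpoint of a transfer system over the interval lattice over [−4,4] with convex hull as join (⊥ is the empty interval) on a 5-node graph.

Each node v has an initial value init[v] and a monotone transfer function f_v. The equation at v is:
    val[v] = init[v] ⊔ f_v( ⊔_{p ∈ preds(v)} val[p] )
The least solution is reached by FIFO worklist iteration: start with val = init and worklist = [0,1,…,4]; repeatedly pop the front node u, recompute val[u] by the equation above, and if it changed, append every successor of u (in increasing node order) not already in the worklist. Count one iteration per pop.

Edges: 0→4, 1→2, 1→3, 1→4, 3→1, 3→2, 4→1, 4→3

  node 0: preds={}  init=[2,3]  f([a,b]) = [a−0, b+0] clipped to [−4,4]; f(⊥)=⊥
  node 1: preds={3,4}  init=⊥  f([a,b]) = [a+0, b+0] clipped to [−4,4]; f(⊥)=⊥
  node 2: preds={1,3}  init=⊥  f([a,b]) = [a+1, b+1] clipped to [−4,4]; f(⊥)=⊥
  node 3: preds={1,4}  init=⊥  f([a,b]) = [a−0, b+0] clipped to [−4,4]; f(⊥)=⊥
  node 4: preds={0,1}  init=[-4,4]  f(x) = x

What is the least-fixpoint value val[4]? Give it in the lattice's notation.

[-4,4]

Trace (7 dequeues):
  [1] u=0 | in ⊥ | out [2,3] | ==
  [2] u=1 | in [-4,4] | out [-4,4] | prev ⊥ | push {}
  [3] u=2 | in [-4,4] | out [-3,4] | prev ⊥ | push {}
  [4] u=3 | in [-4,4] | out [-4,4] | prev ⊥ | push {1,2}
  [5] u=4 | in [-4,4] | out [-4,4] | ==
  [6] u=1 | in [-4,4] | out [-4,4] | ==
  [7] u=2 | in [-4,4] | out [-3,4] | ==

Converged values:
  [0] [2,3]
  [1] [-4,4]
  [2] [-3,4]
  [3] [-4,4]
  [4] [-4,4]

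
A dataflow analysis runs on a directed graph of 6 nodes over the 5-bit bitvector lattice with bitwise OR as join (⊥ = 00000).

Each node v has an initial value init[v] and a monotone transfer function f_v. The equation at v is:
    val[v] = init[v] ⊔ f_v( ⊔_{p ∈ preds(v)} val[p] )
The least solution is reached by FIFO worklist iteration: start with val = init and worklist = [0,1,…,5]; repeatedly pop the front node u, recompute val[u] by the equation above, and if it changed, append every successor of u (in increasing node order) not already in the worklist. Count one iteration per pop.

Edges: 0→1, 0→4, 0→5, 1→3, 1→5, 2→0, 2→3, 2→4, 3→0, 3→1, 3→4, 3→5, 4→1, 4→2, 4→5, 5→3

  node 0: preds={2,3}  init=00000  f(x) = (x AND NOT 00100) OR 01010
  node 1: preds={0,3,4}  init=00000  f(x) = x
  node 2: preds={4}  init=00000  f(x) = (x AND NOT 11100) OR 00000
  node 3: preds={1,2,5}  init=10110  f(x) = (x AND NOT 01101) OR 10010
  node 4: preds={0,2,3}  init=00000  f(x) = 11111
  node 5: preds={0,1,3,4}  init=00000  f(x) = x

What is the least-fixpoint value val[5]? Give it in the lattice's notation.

Trace (14 dequeues):
  [1] u=0 | in 10110 | out 11010 | prev 00000 | push {}
  [2] u=1 | in 11110 | out 11110 | prev 00000 | push {}
  [3] u=2 | in 00000 | out 00000 | ==
  [4] u=3 | in 11110 | out 10110 | ==
  [5] u=4 | in 11110 | out 11111 | prev 00000 | push {1,2}
  [6] u=5 | in 11111 | out 11111 | prev 00000 | push {3}
  [7] u=1 | in 11111 | out 11111 | prev 11110 | push {5}
  [8] u=2 | in 11111 | out 00011 | prev 00000 | push {0,4}
  [9] u=3 | in 11111 | out 10110 | ==
  [10] u=5 | in 11111 | out 11111 | ==
  [11] u=0 | in 10111 | out 11011 | prev 11010 | push {1,5}
  [12] u=4 | in 11111 | out 11111 | ==
  [13] u=1 | in 11111 | out 11111 | ==
  [14] u=5 | in 11111 | out 11111 | ==

Converged values:
  [0] 11011
  [1] 11111
  [2] 00011
  [3] 10110
  [4] 11111
  [5] 11111

11111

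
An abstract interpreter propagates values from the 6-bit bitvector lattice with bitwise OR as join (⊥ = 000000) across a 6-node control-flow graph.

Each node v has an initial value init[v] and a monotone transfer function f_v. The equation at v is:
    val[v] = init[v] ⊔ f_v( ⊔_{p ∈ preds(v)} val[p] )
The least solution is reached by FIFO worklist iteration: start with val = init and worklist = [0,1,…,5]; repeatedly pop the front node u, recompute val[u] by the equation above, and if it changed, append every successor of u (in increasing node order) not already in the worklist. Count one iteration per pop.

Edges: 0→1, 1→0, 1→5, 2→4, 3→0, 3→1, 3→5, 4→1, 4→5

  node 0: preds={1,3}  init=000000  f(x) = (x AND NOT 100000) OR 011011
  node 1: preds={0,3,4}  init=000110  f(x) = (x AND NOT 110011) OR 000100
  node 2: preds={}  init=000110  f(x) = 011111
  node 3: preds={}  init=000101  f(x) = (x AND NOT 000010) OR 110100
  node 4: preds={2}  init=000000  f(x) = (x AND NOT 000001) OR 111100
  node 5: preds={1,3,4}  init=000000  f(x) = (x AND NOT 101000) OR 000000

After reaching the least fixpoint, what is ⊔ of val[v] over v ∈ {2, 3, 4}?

111111

Trace (8 dequeues):
  [1] u=0 | in 000111 | out 011111 | prev 000000 | push {}
  [2] u=1 | in 011111 | out 001110 | prev 000110 | push {0}
  [3] u=2 | in 000000 | out 011111 | prev 000110 | push {}
  [4] u=3 | in 000000 | out 110101 | prev 000101 | push {1}
  [5] u=4 | in 011111 | out 111110 | prev 000000 | push {}
  [6] u=5 | in 111111 | out 010111 | prev 000000 | push {}
  [7] u=0 | in 111111 | out 011111 | ==
  [8] u=1 | in 111111 | out 001110 | ==

Converged values:
  [0] 011111
  [1] 001110
  [2] 011111
  [3] 110101
  [4] 111110
  [5] 010111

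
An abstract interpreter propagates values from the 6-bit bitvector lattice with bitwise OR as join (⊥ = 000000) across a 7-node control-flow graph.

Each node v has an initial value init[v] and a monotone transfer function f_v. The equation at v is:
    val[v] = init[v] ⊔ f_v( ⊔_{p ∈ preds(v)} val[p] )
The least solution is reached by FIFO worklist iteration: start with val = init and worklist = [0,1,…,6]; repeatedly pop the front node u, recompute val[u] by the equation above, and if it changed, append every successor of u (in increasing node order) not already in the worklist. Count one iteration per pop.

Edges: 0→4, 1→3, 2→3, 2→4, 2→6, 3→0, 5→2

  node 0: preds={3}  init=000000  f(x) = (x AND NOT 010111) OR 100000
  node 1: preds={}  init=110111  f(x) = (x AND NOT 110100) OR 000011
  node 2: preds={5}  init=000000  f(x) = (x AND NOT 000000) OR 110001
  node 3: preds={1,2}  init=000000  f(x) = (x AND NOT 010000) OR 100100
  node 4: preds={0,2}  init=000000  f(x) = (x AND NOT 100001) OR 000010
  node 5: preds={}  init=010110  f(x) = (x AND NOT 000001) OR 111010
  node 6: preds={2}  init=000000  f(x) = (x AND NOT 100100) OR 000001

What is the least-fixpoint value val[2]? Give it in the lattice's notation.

Iteration log — 14 steps:
  step 1. node 0  ⊔preds=000000  new=100000  old=000000  +wl: 
  step 2. node 1  ⊔preds=000000  new=110111  stable
  step 3. node 2  ⊔preds=010110  new=110111  old=000000  +wl: 
  step 4. node 3  ⊔preds=110111  new=100111  old=000000  +wl: 0
  step 5. node 4  ⊔preds=110111  new=010110  old=000000  +wl: 
  step 6. node 5  ⊔preds=000000  new=111110  old=010110  +wl: 2
  step 7. node 6  ⊔preds=110111  new=010011  old=000000  +wl: 
  step 8. node 0  ⊔preds=100111  new=100000  stable
  step 9. node 2  ⊔preds=111110  new=111111  old=110111  +wl: 3,4,6
  step 10. node 3  ⊔preds=111111  new=101111  old=100111  +wl: 0
  step 11. node 4  ⊔preds=111111  new=011110  old=010110  +wl: 
  step 12. node 6  ⊔preds=111111  new=011011  old=010011  +wl: 
  step 13. node 0  ⊔preds=101111  new=101000  old=100000  +wl: 4
  step 14. node 4  ⊔preds=111111  new=011110  stable

Least fixpoint reached:
  node 0: 101000
  node 1: 110111
  node 2: 111111
  node 3: 101111
  node 4: 011110
  node 5: 111110
  node 6: 011011

111111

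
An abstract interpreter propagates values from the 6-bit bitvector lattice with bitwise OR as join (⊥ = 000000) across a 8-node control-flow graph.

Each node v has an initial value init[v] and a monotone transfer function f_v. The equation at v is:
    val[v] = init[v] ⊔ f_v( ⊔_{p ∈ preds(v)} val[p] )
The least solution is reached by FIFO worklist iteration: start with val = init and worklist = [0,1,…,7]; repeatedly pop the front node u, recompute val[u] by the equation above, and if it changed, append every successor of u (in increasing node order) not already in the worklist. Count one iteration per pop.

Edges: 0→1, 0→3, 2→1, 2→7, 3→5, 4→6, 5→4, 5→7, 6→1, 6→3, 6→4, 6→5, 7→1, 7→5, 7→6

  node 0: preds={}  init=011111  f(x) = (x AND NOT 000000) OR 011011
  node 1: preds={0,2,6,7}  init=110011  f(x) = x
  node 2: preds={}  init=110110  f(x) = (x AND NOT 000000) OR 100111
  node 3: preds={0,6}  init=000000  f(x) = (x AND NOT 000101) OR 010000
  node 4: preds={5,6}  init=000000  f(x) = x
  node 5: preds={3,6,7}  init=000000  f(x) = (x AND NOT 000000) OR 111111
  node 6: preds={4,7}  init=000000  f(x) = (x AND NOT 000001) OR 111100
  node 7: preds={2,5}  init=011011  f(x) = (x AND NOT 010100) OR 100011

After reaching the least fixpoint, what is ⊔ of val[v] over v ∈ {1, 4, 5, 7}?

Worklist (13 pops):
  #1 pop 0: in=000000 → 011111 (no change)
  #2 pop 1: in=111111 → 111111 (was 110011); enqueue []
  #3 pop 2: in=000000 → 110111 (was 110110); enqueue [1]
  #4 pop 3: in=011111 → 011010 (was 000000); enqueue []
  #5 pop 4: in=000000 → 000000 (no change)
  #6 pop 5: in=011011 → 111111 (was 000000); enqueue [4]
  #7 pop 6: in=011011 → 111110 (was 000000); enqueue [3,5]
  #8 pop 7: in=111111 → 111011 (was 011011); enqueue [6]
  #9 pop 1: in=111111 → 111111 (no change)
  #10 pop 4: in=111111 → 111111 (was 000000); enqueue []
  #11 pop 3: in=111111 → 111010 (was 011010); enqueue []
  #12 pop 5: in=111111 → 111111 (no change)
  #13 pop 6: in=111111 → 111110 (no change)

Fixpoint:
  val[0] = 011111
  val[1] = 111111
  val[2] = 110111
  val[3] = 111010
  val[4] = 111111
  val[5] = 111111
  val[6] = 111110
  val[7] = 111011

111111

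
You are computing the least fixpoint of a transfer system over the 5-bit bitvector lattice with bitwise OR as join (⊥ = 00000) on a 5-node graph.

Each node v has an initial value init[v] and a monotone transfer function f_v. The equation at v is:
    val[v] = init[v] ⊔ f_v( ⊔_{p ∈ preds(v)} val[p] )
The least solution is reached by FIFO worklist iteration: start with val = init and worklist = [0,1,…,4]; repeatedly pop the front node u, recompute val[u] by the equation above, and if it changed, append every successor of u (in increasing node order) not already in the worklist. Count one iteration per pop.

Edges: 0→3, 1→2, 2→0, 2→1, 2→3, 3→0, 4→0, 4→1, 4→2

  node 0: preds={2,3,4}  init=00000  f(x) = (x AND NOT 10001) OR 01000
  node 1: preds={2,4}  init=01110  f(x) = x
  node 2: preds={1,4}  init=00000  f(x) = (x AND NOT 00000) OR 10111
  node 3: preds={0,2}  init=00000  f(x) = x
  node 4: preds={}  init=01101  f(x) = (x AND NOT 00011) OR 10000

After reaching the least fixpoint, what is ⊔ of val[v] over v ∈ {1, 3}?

Trace (9 dequeues):
  [1] u=0 | in 01101 | out 01100 | prev 00000 | push {}
  [2] u=1 | in 01101 | out 01111 | prev 01110 | push {}
  [3] u=2 | in 01111 | out 11111 | prev 00000 | push {0,1}
  [4] u=3 | in 11111 | out 11111 | prev 00000 | push {}
  [5] u=4 | in 00000 | out 11101 | prev 01101 | push {2}
  [6] u=0 | in 11111 | out 01110 | prev 01100 | push {3}
  [7] u=1 | in 11111 | out 11111 | prev 01111 | push {}
  [8] u=2 | in 11111 | out 11111 | ==
  [9] u=3 | in 11111 | out 11111 | ==

Converged values:
  [0] 01110
  [1] 11111
  [2] 11111
  [3] 11111
  [4] 11101

11111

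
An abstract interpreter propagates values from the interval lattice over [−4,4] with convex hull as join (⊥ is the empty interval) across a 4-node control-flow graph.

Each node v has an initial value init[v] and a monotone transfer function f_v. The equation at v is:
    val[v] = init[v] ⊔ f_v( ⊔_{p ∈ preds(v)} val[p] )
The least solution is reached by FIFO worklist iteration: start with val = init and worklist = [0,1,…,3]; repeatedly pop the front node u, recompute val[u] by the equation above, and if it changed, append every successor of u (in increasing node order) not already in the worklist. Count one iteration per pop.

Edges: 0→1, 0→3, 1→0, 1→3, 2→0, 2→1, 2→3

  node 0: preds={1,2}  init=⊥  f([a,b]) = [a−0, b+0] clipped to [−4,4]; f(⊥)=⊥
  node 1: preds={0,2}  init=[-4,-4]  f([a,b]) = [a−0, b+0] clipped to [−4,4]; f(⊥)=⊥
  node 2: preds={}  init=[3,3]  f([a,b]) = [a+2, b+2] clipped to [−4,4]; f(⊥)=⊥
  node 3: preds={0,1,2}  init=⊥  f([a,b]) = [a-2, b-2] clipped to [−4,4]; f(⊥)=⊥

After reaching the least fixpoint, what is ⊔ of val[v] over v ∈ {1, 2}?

[-4,3]

Worklist (5 pops):
  #1 pop 0: in=[-4,3] → [-4,3] (was ⊥); enqueue []
  #2 pop 1: in=[-4,3] → [-4,3] (was [-4,-4]); enqueue [0]
  #3 pop 2: in=⊥ → [3,3] (no change)
  #4 pop 3: in=[-4,3] → [-4,1] (was ⊥); enqueue []
  #5 pop 0: in=[-4,3] → [-4,3] (no change)

Fixpoint:
  val[0] = [-4,3]
  val[1] = [-4,3]
  val[2] = [3,3]
  val[3] = [-4,1]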